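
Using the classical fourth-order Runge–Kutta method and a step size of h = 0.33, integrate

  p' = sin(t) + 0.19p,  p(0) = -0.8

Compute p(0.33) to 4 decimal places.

RK4: k1 = f(t_n, p_n); k2 = f(t_n + h/2, p_n + (h/2)·k1); k3 = f(t_n + h/2, p_n + (h/2)·k2); k4 = f(t_n + h, p_n + h·k3); p_{n+1} = p_n + (h/6)·(k1 + 2k2 + 2k3 + k4).
t=0.000000, p=-0.800000:
  k1 = f(0.000000, -0.800000) = -0.152000
  k2 = f(0.165000, -0.825080) = 0.007487
  k3 = f(0.165000, -0.798765) = 0.012487
  k4 = f(0.330000, -0.795879) = 0.172826
  p ← -0.800000 + (0.33/6)·(k1 + 2k2 + 2k3 + k4) = -0.796657
p(0.33) ≈ -0.7967

-0.7967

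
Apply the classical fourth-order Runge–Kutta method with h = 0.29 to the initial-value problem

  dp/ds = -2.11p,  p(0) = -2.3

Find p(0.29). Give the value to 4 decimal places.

RK4: k1 = f(s_n, p_n); k2 = f(s_n + h/2, p_n + (h/2)·k1); k3 = f(s_n + h/2, p_n + (h/2)·k2); k4 = f(s_n + h, p_n + h·k3); p_{n+1} = p_n + (h/6)·(k1 + 2k2 + 2k3 + k4).
s=0.000000, p=-2.300000:
  k1 = f(0.000000, -2.300000) = 4.853000
  k2 = f(0.145000, -1.596315) = 3.368225
  k3 = f(0.145000, -1.811607) = 3.822492
  k4 = f(0.290000, -1.191477) = 2.514017
  p ← -2.300000 + (0.29/6)·(k1 + 2k2 + 2k3 + k4) = -1.248825
p(0.29) ≈ -1.2488

-1.2488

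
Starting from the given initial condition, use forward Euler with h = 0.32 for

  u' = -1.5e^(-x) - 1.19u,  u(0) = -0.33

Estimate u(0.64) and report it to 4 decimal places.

-0.7723

Euler: u_{n+1} = u_n + h·f(x_n, u_n).
x=0.000000, u=-0.330000: f=-1.107300 → u ← -0.330000 + 0.32·(-1.107300) = -0.684336
x=0.320000, u=-0.684336: f=-0.274864 → u ← -0.684336 + 0.32·(-0.274864) = -0.772292
u(0.64) ≈ -0.7723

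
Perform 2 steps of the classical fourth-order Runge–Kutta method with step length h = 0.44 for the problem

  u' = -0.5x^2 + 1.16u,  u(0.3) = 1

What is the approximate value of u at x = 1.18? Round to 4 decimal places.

2.3879

RK4: k1 = f(x_n, u_n); k2 = f(x_n + h/2, u_n + (h/2)·k1); k3 = f(x_n + h/2, u_n + (h/2)·k2); k4 = f(x_n + h, u_n + h·k3); u_{n+1} = u_n + (h/6)·(k1 + 2k2 + 2k3 + k4).
x=0.300000, u=1.000000:
  k1 = f(0.300000, 1.000000) = 1.115000
  k2 = f(0.520000, 1.245300) = 1.309348
  k3 = f(0.520000, 1.288057) = 1.358946
  k4 = f(0.740000, 1.597936) = 1.579806
  u ← 1.000000 + (0.44/6)·(k1 + 2k2 + 2k3 + k4) = 1.588969
x=0.740000, u=1.588969:
  k1 = f(0.740000, 1.588969) = 1.569404
  k2 = f(0.960000, 1.934238) = 1.782916
  k3 = f(0.960000, 1.981210) = 1.837404
  k4 = f(1.180000, 2.397427) = 2.084815
  u ← 1.588969 + (0.44/6)·(k1 + 2k2 + 2k3 + k4) = 2.387925
u(1.18) ≈ 2.3879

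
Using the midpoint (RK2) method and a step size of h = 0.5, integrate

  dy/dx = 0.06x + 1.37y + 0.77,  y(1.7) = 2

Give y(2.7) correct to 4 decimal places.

9.1208

Midpoint: k1 = f(x_n, y_n); k2 = f(x_n + h/2, y_n + (h/2)·k1); y_{n+1} = y_n + h·k2.
x=1.700000, y=2.000000:
  k1 = f(1.700000, 2.000000) = 3.612000
  k2 = f(1.950000, 2.903000) = 4.864110
  y ← 2.000000 + 0.5·4.864110 = 4.432055
x=2.200000, y=4.432055:
  k1 = f(2.200000, 4.432055) = 6.973915
  k2 = f(2.450000, 6.175534) = 9.377481
  y ← 4.432055 + 0.5·9.377481 = 9.120796
y(2.7) ≈ 9.1208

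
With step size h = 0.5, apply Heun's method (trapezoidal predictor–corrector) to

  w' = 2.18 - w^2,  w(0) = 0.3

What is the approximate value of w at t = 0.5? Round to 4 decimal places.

Heun: k1 = f(t_n, w_n); k2 = f(t_n + h, w_n + h·k1); w_{n+1} = w_n + (h/2)·(k1 + k2).
t=0.000000, w=0.300000:
  k1 = f(0.000000, 0.300000) = 2.090000
  k2 = f(0.500000, 1.345000) = 0.370975
  w ← 0.300000 + (0.5/2)·(2.090000 + 0.370975) = 0.915244
w(0.5) ≈ 0.9152

0.9152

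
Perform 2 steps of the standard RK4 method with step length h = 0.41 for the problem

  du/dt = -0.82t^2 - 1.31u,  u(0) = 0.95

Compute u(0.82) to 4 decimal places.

0.2070

RK4: k1 = f(t_n, u_n); k2 = f(t_n + h/2, u_n + (h/2)·k1); k3 = f(t_n + h/2, u_n + (h/2)·k2); k4 = f(t_n + h, u_n + h·k3); u_{n+1} = u_n + (h/6)·(k1 + 2k2 + 2k3 + k4).
t=0.000000, u=0.950000:
  k1 = f(0.000000, 0.950000) = -1.244500
  k2 = f(0.205000, 0.694878) = -0.944750
  k3 = f(0.205000, 0.756326) = -1.025248
  k4 = f(0.410000, 0.529648) = -0.831681
  u ← 0.950000 + (0.41/6)·(k1 + 2k2 + 2k3 + k4) = 0.538895
t=0.410000, u=0.538895:
  k1 = f(0.410000, 0.538895) = -0.843794
  k2 = f(0.615000, 0.365917) = -0.789496
  k3 = f(0.615000, 0.377048) = -0.804077
  k4 = f(0.820000, 0.209223) = -0.825450
  u ← 0.538895 + (0.41/6)·(k1 + 2k2 + 2k3 + k4) = 0.207041
u(0.82) ≈ 0.2070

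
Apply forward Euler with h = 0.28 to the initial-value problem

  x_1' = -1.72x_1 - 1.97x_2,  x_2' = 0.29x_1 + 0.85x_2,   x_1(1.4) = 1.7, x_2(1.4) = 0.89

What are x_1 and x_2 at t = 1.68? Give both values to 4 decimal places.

Euler on (x_1,x_2): x_1_{n+1} = x_1_n + h·x_1', x_2_{n+1} = x_2_n + h·x_2'.
1.400000: (1.700000, 0.890000); f=(-4.677300, 1.249500) → (0.390356, 1.239860)
(x_1(1.68), x_2(1.68)) ≈ (0.3904, 1.2399)

0.3904, 1.2399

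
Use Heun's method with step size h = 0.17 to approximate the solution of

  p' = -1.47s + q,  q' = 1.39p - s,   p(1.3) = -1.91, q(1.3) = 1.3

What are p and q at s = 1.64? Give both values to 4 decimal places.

Heun on (p,q): k1 = f(s_n, state_n); k2 = f(s_n + h, state_n + h·k1); state_{n+1} = state_n + (h/2)·(k1 + k2).
1.300000: (-1.910000, 1.300000)
  k1 = (-0.611000, -3.954900)
  predictor → (-2.013870, 0.627667)
  k2 = (-1.533233, -4.269279)
  → (-2.092260, 0.600945)
1.470000: (-2.092260, 0.600945)
  k1 = (-1.559955, -4.378241)
  predictor → (-2.357452, -0.143356)
  k2 = (-2.554156, -4.916859)
  → (-2.441959, -0.189139)
(p(1.64), q(1.64)) ≈ (-2.4420, -0.1891)

-2.4420, -0.1891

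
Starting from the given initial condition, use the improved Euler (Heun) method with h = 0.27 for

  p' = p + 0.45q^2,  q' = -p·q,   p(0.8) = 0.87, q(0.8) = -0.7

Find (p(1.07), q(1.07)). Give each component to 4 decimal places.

1.1918, -0.5336

Heun on (p,q): k1 = f(s_n, state_n); k2 = f(s_n + h, state_n + h·k1); state_{n+1} = state_n + (h/2)·(k1 + k2).
0.800000: (0.870000, -0.700000)
  k1 = (1.090500, 0.609000)
  predictor → (1.164435, -0.535570)
  k2 = (1.293511, 0.623636)
  → (1.191841, -0.533594)
(p(1.07), q(1.07)) ≈ (1.1918, -0.5336)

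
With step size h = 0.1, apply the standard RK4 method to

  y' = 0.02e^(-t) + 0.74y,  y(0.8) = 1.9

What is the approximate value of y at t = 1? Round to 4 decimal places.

RK4: k1 = f(t_n, y_n); k2 = f(t_n + h/2, y_n + (h/2)·k1); k3 = f(t_n + h/2, y_n + (h/2)·k2); k4 = f(t_n + h, y_n + h·k3); y_{n+1} = y_n + (h/6)·(k1 + 2k2 + 2k3 + k4).
t=0.800000, y=1.900000:
  k1 = f(0.800000, 1.900000) = 1.414987
  k2 = f(0.850000, 1.970749) = 1.466903
  k3 = f(0.850000, 1.973345) = 1.468824
  k4 = f(0.900000, 2.046882) = 1.522824
  y ← 1.900000 + (0.1/6)·(k1 + 2k2 + 2k3 + k4) = 2.046821
t=0.900000, y=2.046821:
  k1 = f(0.900000, 2.046821) = 1.522779
  k2 = f(0.950000, 2.122960) = 1.578725
  k3 = f(0.950000, 2.125757) = 1.580795
  k4 = f(1.000000, 2.204901) = 1.638984
  y ← 2.046821 + (0.1/6)·(k1 + 2k2 + 2k3 + k4) = 2.204834
y(1) ≈ 2.2048

2.2048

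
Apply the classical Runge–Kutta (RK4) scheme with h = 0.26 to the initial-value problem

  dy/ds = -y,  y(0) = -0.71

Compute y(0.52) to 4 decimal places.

-0.4221

RK4: k1 = f(s_n, y_n); k2 = f(s_n + h/2, y_n + (h/2)·k1); k3 = f(s_n + h/2, y_n + (h/2)·k2); k4 = f(s_n + h, y_n + h·k3); y_{n+1} = y_n + (h/6)·(k1 + 2k2 + 2k3 + k4).
s=0.000000, y=-0.710000:
  k1 = f(0.000000, -0.710000) = 0.710000
  k2 = f(0.130000, -0.617700) = 0.617700
  k3 = f(0.130000, -0.629699) = 0.629699
  k4 = f(0.260000, -0.546278) = 0.546278
  y ← -0.710000 + (0.26/6)·(k1 + 2k2 + 2k3 + k4) = -0.547453
s=0.260000, y=-0.547453:
  k1 = f(0.260000, -0.547453) = 0.547453
  k2 = f(0.390000, -0.476284) = 0.476284
  k3 = f(0.390000, -0.485536) = 0.485536
  k4 = f(0.520000, -0.421214) = 0.421214
  y ← -0.547453 + (0.26/6)·(k1 + 2k2 + 2k3 + k4) = -0.422120
y(0.52) ≈ -0.4221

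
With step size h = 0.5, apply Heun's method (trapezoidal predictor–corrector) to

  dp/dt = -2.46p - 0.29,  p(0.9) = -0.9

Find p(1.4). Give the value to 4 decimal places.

Heun: k1 = f(t_n, p_n); k2 = f(t_n + h, p_n + h·k1); p_{n+1} = p_n + (h/2)·(k1 + k2).
t=0.900000, p=-0.900000:
  k1 = f(0.900000, -0.900000) = 1.924000
  k2 = f(1.400000, 0.062000) = -0.442520
  p ← -0.900000 + (0.5/2)·(1.924000 + (-0.442520)) = -0.529630
p(1.4) ≈ -0.5296

-0.5296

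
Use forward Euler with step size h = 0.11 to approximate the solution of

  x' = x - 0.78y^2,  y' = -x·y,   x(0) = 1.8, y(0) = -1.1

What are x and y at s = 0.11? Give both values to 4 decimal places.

Euler on (x,y): x_{n+1} = x_n + h·x', y_{n+1} = y_n + h·y'.
0.000000: (1.800000, -1.100000); f=(0.856200, 1.980000) → (1.894182, -0.882200)
(x(0.11), y(0.11)) ≈ (1.8942, -0.8822)

1.8942, -0.8822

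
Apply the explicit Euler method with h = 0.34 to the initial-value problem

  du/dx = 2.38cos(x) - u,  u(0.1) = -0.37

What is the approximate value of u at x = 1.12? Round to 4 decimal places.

Euler: u_{n+1} = u_n + h·f(x_n, u_n).
x=0.100000, u=-0.370000: f=2.738110 → u ← -0.370000 + 0.34·2.738110 = 0.560957
x=0.440000, u=0.560957: f=1.592352 → u ← 0.560957 + 0.34·1.592352 = 1.102357
x=0.780000, u=1.102357: f=0.589617 → u ← 1.102357 + 0.34·0.589617 = 1.302827
u(1.12) ≈ 1.3028

1.3028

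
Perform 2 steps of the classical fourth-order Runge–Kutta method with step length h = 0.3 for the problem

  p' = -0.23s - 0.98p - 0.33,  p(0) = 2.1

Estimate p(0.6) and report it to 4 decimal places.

RK4: k1 = f(s_n, p_n); k2 = f(s_n + h/2, p_n + (h/2)·k1); k3 = f(s_n + h/2, p_n + (h/2)·k2); k4 = f(s_n + h, p_n + h·k3); p_{n+1} = p_n + (h/6)·(k1 + 2k2 + 2k3 + k4).
s=0.000000, p=2.100000:
  k1 = f(0.000000, 2.100000) = -2.388000
  k2 = f(0.150000, 1.741800) = -2.071464
  k3 = f(0.150000, 1.789280) = -2.117995
  k4 = f(0.300000, 1.464602) = -1.834310
  p ← 2.100000 + (0.3/6)·(k1 + 2k2 + 2k3 + k4) = 1.469939
s=0.300000, p=1.469939:
  k1 = f(0.300000, 1.469939) = -1.839540
  k2 = f(0.450000, 1.194008) = -1.603628
  k3 = f(0.450000, 1.229395) = -1.638307
  k4 = f(0.600000, 0.978447) = -1.426878
  p ← 1.469939 + (0.3/6)·(k1 + 2k2 + 2k3 + k4) = 0.982424
p(0.6) ≈ 0.9824

0.9824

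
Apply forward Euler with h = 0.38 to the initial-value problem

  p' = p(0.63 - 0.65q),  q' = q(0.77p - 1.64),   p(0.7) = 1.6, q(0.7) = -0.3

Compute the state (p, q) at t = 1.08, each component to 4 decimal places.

Euler on (p,q): p_{n+1} = p_n + h·p', q_{n+1} = q_n + h·q'.
0.700000: (1.600000, -0.300000); f=(1.320000, 0.122400) → (2.101600, -0.253488)
(p(1.08), q(1.08)) ≈ (2.1016, -0.2535)

2.1016, -0.2535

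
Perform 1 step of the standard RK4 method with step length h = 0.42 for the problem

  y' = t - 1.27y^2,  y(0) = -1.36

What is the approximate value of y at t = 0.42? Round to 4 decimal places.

RK4: k1 = f(t_n, y_n); k2 = f(t_n + h/2, y_n + (h/2)·k1); k3 = f(t_n + h/2, y_n + (h/2)·k2); k4 = f(t_n + h, y_n + h·k3); y_{n+1} = y_n + (h/6)·(k1 + 2k2 + 2k3 + k4).
t=0.000000, y=-1.360000:
  k1 = f(0.000000, -1.360000) = -2.348992
  k2 = f(0.210000, -1.853288) = -4.152041
  k3 = f(0.210000, -2.231929) = -6.116511
  k4 = f(0.420000, -3.928935) = -19.184391
  y ← -1.360000 + (0.42/6)·(k1 + 2k2 + 2k3 + k4) = -4.304934
y(0.42) ≈ -4.3049

-4.3049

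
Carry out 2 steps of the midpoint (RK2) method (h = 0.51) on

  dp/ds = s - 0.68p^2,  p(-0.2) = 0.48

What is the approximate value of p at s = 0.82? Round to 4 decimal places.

0.6575

Midpoint: k1 = f(s_n, p_n); k2 = f(s_n + h/2, p_n + (h/2)·k1); p_{n+1} = p_n + h·k2.
s=-0.200000, p=0.480000:
  k1 = f(-0.200000, 0.480000) = -0.356672
  k2 = f(0.055000, 0.389049) = -0.047924
  p ← 0.480000 + 0.51·(-0.047924) = 0.455559
s=0.310000, p=0.455559:
  k1 = f(0.310000, 0.455559) = 0.168877
  k2 = f(0.565000, 0.498622) = 0.395935
  p ← 0.455559 + 0.51·0.395935 = 0.657486
p(0.82) ≈ 0.6575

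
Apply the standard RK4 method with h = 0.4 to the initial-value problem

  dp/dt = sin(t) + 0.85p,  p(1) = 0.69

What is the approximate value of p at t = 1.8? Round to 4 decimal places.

2.4518

RK4: k1 = f(t_n, p_n); k2 = f(t_n + h/2, p_n + (h/2)·k1); k3 = f(t_n + h/2, p_n + (h/2)·k2); k4 = f(t_n + h, p_n + h·k3); p_{n+1} = p_n + (h/6)·(k1 + 2k2 + 2k3 + k4).
t=1.000000, p=0.690000:
  k1 = f(1.000000, 0.690000) = 1.427971
  k2 = f(1.200000, 0.975594) = 1.761294
  k3 = f(1.200000, 1.042259) = 1.817959
  k4 = f(1.400000, 1.417184) = 2.190056
  p ← 0.690000 + (0.4/6)·(k1 + 2k2 + 2k3 + k4) = 1.408436
t=1.400000, p=1.408436:
  k1 = f(1.400000, 1.408436) = 2.182620
  k2 = f(1.600000, 1.844960) = 2.567789
  k3 = f(1.600000, 1.921993) = 2.633268
  k4 = f(1.800000, 2.461743) = 3.066329
  p ← 1.408436 + (0.4/6)·(k1 + 2k2 + 2k3 + k4) = 2.451840
p(1.8) ≈ 2.4518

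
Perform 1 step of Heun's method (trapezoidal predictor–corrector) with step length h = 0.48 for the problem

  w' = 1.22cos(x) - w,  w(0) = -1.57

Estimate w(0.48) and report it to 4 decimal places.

-0.5853

Heun: k1 = f(x_n, w_n); k2 = f(x_n + h, w_n + h·k1); w_{n+1} = w_n + (h/2)·(k1 + k2).
x=0.000000, w=-1.570000:
  k1 = f(0.000000, -1.570000) = 2.790000
  k2 = f(0.480000, -0.230800) = 1.312934
  w ← -1.570000 + (0.48/2)·(2.790000 + 1.312934) = -0.585296
w(0.48) ≈ -0.5853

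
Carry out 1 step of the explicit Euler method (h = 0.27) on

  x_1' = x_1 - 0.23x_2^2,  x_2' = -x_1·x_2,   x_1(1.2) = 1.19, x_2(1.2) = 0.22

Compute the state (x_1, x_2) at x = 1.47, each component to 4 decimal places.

Euler on (x_1,x_2): x_1_{n+1} = x_1_n + h·x_1', x_2_{n+1} = x_2_n + h·x_2'.
1.200000: (1.190000, 0.220000); f=(1.178868, -0.261800) → (1.508294, 0.149314)
(x_1(1.47), x_2(1.47)) ≈ (1.5083, 0.1493)

1.5083, 0.1493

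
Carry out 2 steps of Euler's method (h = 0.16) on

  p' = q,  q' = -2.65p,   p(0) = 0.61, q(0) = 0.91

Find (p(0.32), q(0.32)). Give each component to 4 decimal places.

Euler on (p,q): p_{n+1} = p_n + h·p', q_{n+1} = q_n + h·q'.
0.000000: (0.610000, 0.910000); f=(0.910000, -1.616500) → (0.755600, 0.651360)
0.160000: (0.755600, 0.651360); f=(0.651360, -2.002340) → (0.859818, 0.330986)
(p(0.32), q(0.32)) ≈ (0.8598, 0.3310)

0.8598, 0.3310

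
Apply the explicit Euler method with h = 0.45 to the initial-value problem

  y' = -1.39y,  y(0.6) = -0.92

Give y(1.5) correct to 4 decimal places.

-0.1290

Euler: y_{n+1} = y_n + h·f(t_n, y_n).
t=0.600000, y=-0.920000: f=1.278800 → y ← -0.920000 + 0.45·1.278800 = -0.344540
t=1.050000, y=-0.344540: f=0.478911 → y ← -0.344540 + 0.45·0.478911 = -0.129030
y(1.5) ≈ -0.1290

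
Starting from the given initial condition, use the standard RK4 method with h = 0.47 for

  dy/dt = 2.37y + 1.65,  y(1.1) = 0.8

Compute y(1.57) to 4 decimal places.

RK4: k1 = f(t_n, y_n); k2 = f(t_n + h/2, y_n + (h/2)·k1); k3 = f(t_n + h/2, y_n + (h/2)·k2); k4 = f(t_n + h, y_n + h·k3); y_{n+1} = y_n + (h/6)·(k1 + 2k2 + 2k3 + k4).
t=1.100000, y=0.800000:
  k1 = f(1.100000, 0.800000) = 3.546000
  k2 = f(1.335000, 1.633310) = 5.520945
  k3 = f(1.335000, 2.097422) = 6.620890
  k4 = f(1.570000, 3.911818) = 10.921010
  y ← 0.800000 + (0.47/6)·(k1 + 2k2 + 2k3 + k4) = 3.835470
y(1.57) ≈ 3.8355

3.8355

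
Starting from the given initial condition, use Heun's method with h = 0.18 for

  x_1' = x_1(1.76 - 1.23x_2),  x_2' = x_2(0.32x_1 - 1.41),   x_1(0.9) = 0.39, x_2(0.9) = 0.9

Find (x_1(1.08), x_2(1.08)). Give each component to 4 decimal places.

0.4486, 0.7168

Heun on (x_1,x_2): k1 = f(t_n, state_n); k2 = f(t_n + h, state_n + h·k1); state_{n+1} = state_n + (h/2)·(k1 + k2).
0.900000: (0.390000, 0.900000)
  k1 = (0.254670, -1.156680)
  predictor → (0.435841, 0.691798)
  k2 = (0.396218, -0.878950)
  → (0.448580, 0.716793)
(x_1(1.08), x_2(1.08)) ≈ (0.4486, 0.7168)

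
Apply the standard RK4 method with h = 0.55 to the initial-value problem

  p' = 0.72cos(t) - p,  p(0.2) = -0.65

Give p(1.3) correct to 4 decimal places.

0.0847

RK4: k1 = f(t_n, p_n); k2 = f(t_n + h/2, p_n + (h/2)·k1); k3 = f(t_n + h/2, p_n + (h/2)·k2); k4 = f(t_n + h, p_n + h·k3); p_{n+1} = p_n + (h/6)·(k1 + 2k2 + 2k3 + k4).
t=0.200000, p=-0.650000:
  k1 = f(0.200000, -0.650000) = 1.355648
  k2 = f(0.475000, -0.277197) = 0.917488
  k3 = f(0.475000, -0.397691) = 1.037982
  k4 = f(0.750000, -0.079110) = 0.605926
  p ← -0.650000 + (0.55/6)·(k1 + 2k2 + 2k3 + k4) = -0.111686
t=0.750000, p=-0.111686:
  k1 = f(0.750000, -0.111686) = 0.638502
  k2 = f(1.025000, 0.063902) = 0.309849
  k3 = f(1.025000, -0.026478) = 0.400229
  k4 = f(1.300000, 0.108440) = 0.084160
  p ← -0.111686 + (0.55/6)·(k1 + 2k2 + 2k3 + k4) = 0.084739
p(1.3) ≈ 0.0847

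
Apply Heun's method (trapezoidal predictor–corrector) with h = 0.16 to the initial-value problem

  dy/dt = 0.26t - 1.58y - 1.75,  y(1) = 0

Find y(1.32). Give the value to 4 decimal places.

-0.3588

Heun: k1 = f(t_n, y_n); k2 = f(t_n + h, y_n + h·k1); y_{n+1} = y_n + (h/2)·(k1 + k2).
t=1.000000, y=0.000000:
  k1 = f(1.000000, 0.000000) = -1.490000
  k2 = f(1.160000, -0.238400) = -1.071728
  y ← 0.000000 + (0.16/2)·(-1.490000 + (-1.071728)) = -0.204938
t=1.160000, y=-0.204938:
  k1 = f(1.160000, -0.204938) = -1.124598
  k2 = f(1.320000, -0.384874) = -0.798699
  y ← -0.204938 + (0.16/2)·(-1.124598 + (-0.798699)) = -0.358802
y(1.32) ≈ -0.3588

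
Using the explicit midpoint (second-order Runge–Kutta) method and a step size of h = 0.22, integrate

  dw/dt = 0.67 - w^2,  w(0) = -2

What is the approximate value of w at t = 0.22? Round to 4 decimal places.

Midpoint: k1 = f(t_n, w_n); k2 = f(t_n + h/2, w_n + (h/2)·k1); w_{n+1} = w_n + h·k2.
t=0.000000, w=-2.000000:
  k1 = f(0.000000, -2.000000) = -3.330000
  k2 = f(0.110000, -2.366300) = -4.929376
  w ← -2.000000 + 0.22·(-4.929376) = -3.084463
w(0.22) ≈ -3.0845

-3.0845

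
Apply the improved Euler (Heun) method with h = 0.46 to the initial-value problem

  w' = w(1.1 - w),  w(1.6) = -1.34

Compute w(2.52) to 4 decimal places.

-82.2601

Heun: k1 = f(x_n, w_n); k2 = f(x_n + h, w_n + h·k1); w_{n+1} = w_n + (h/2)·(k1 + k2).
x=1.600000, w=-1.340000:
  k1 = f(1.600000, -1.340000) = -3.269600
  k2 = f(2.060000, -2.844016) = -11.216845
  w ← -1.340000 + (0.46/2)·(-3.269600 + (-11.216845)) = -4.671882
x=2.060000, w=-4.671882:
  k1 = f(2.060000, -4.671882) = -26.965554
  k2 = f(2.520000, -17.076037) = -310.374689
  w ← -4.671882 + (0.46/2)·(-26.965554 + (-310.374689)) = -82.260138
w(2.52) ≈ -82.2601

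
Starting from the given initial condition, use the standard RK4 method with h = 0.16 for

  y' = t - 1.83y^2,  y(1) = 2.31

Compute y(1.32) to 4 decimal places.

1.1819

RK4: k1 = f(t_n, y_n); k2 = f(t_n + h/2, y_n + (h/2)·k1); k3 = f(t_n + h/2, y_n + (h/2)·k2); k4 = f(t_n + h, y_n + h·k3); y_{n+1} = y_n + (h/6)·(k1 + 2k2 + 2k3 + k4).
t=1.000000, y=2.310000:
  k1 = f(1.000000, 2.310000) = -8.765063
  k2 = f(1.080000, 1.608795) = -3.656445
  k3 = f(1.080000, 2.017484) = -6.368545
  k4 = f(1.160000, 1.291033) = -1.890181
  y ← 2.310000 + (0.16/6)·(k1 + 2k2 + 2k3 + k4) = 1.491194
t=1.160000, y=1.491194:
  k1 = f(1.160000, 1.491194) = -2.909297
  k2 = f(1.240000, 1.258450) = -1.658166
  k3 = f(1.240000, 1.358541) = -2.137508
  k4 = f(1.320000, 1.149193) = -1.096778
  y ← 1.491194 + (0.16/6)·(k1 + 2k2 + 2k3 + k4) = 1.181929
y(1.32) ≈ 1.1819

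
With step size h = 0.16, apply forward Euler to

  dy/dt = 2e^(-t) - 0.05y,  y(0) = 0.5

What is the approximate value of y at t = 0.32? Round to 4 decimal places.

1.0822

Euler: y_{n+1} = y_n + h·f(t_n, y_n).
t=0.000000, y=0.500000: f=1.975000 → y ← 0.500000 + 0.16·1.975000 = 0.816000
t=0.160000, y=0.816000: f=1.663488 → y ← 0.816000 + 0.16·1.663488 = 1.082158
y(0.32) ≈ 1.0822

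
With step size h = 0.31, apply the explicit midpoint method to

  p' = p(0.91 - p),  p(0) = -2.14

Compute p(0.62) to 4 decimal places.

-60.1266

Midpoint: k1 = f(x_n, p_n); k2 = f(x_n + h/2, p_n + (h/2)·k1); p_{n+1} = p_n + h·k2.
x=0.000000, p=-2.140000:
  k1 = f(0.000000, -2.140000) = -6.527000
  k2 = f(0.155000, -3.151685) = -12.801152
  p ← -2.140000 + 0.31·(-12.801152) = -6.108357
x=0.310000, p=-6.108357:
  k1 = f(0.310000, -6.108357) = -42.870630
  k2 = f(0.465000, -12.753305) = -174.252289
  p ← -6.108357 + 0.31·(-174.252289) = -60.126567
p(0.62) ≈ -60.1266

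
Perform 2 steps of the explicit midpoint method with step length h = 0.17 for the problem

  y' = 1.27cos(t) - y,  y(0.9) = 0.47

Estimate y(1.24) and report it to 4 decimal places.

0.5047

Midpoint: k1 = f(t_n, y_n); k2 = f(t_n + h/2, y_n + (h/2)·k1); y_{n+1} = y_n + h·k2.
t=0.900000, y=0.470000:
  k1 = f(0.900000, 0.470000) = 0.319445
  k2 = f(0.985000, 0.497153) = 0.204983
  y ← 0.470000 + 0.17·0.204983 = 0.504847
t=1.070000, y=0.504847:
  k1 = f(1.070000, 0.504847) = 0.104911
  k2 = f(1.155000, 0.513765) = -0.000788
  y ← 0.504847 + 0.17·(-0.000788) = 0.504713
y(1.24) ≈ 0.5047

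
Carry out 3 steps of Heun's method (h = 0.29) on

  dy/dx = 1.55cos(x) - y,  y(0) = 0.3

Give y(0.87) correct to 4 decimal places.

0.8744

Heun: k1 = f(x_n, y_n); k2 = f(x_n + h, y_n + h·k1); y_{n+1} = y_n + (h/2)·(k1 + k2).
x=0.000000, y=0.300000:
  k1 = f(0.000000, 0.300000) = 1.250000
  k2 = f(0.290000, 0.662500) = 0.822778
  y ← 0.300000 + (0.29/2)·(1.250000 + 0.822778) = 0.600553
x=0.290000, y=0.600553:
  k1 = f(0.290000, 0.600553) = 0.884725
  k2 = f(0.580000, 0.857123) = 0.439394
  y ← 0.600553 + (0.29/2)·(0.884725 + 0.439394) = 0.792550
x=0.580000, y=0.792550:
  k1 = f(0.580000, 0.792550) = 0.503967
  k2 = f(0.870000, 0.938701) = 0.060781
  y ← 0.792550 + (0.29/2)·(0.503967 + 0.060781) = 0.874439
y(0.87) ≈ 0.8744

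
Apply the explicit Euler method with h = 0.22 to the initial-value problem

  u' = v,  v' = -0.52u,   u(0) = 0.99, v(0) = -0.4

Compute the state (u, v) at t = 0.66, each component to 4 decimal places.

0.6535, -0.7067

Euler on (u,v): u_{n+1} = u_n + h·u', v_{n+1} = v_n + h·v'.
0.000000: (0.990000, -0.400000); f=(-0.400000, -0.514800) → (0.902000, -0.513256)
0.220000: (0.902000, -0.513256); f=(-0.513256, -0.469040) → (0.789084, -0.616445)
0.440000: (0.789084, -0.616445); f=(-0.616445, -0.410324) → (0.653466, -0.706716)
(u(0.66), v(0.66)) ≈ (0.6535, -0.7067)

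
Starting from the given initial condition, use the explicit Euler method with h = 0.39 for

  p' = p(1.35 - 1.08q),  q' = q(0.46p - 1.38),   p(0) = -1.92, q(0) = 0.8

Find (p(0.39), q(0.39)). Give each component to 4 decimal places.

Euler on (p,q): p_{n+1} = p_n + h·p', q_{n+1} = q_n + h·q'.
0.000000: (-1.920000, 0.800000); f=(-0.933120, -1.810560) → (-2.283917, 0.093882)
(p(0.39), q(0.39)) ≈ (-2.2839, 0.0939)

-2.2839, 0.0939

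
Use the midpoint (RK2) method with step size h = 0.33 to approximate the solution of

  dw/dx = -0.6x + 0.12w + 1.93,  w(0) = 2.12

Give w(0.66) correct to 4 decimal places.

3.4866

Midpoint: k1 = f(x_n, w_n); k2 = f(x_n + h/2, w_n + (h/2)·k1); w_{n+1} = w_n + h·k2.
x=0.000000, w=2.120000:
  k1 = f(0.000000, 2.120000) = 2.184400
  k2 = f(0.165000, 2.480426) = 2.128651
  w ← 2.120000 + 0.33·2.128651 = 2.822455
x=0.330000, w=2.822455:
  k1 = f(0.330000, 2.822455) = 2.070695
  k2 = f(0.495000, 3.164119) = 2.012694
  w ← 2.822455 + 0.33·2.012694 = 3.486644
w(0.66) ≈ 3.4866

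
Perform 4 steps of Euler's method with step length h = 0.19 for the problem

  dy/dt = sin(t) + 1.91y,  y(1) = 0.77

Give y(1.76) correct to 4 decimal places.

3.8334

Euler: y_{n+1} = y_n + h·f(t_n, y_n).
t=1.000000, y=0.770000: f=2.312171 → y ← 0.770000 + 0.19·2.312171 = 1.209312
t=1.190000, y=1.209312: f=3.238156 → y ← 1.209312 + 0.19·3.238156 = 1.824562
t=1.380000, y=1.824562: f=4.466767 → y ← 1.824562 + 0.19·4.466767 = 2.673248
t=1.570000, y=2.673248: f=6.105903 → y ← 2.673248 + 0.19·6.105903 = 3.833369
y(1.76) ≈ 3.8334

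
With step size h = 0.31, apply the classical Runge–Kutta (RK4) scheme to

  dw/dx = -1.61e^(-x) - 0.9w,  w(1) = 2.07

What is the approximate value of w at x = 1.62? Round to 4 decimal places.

RK4: k1 = f(x_n, w_n); k2 = f(x_n + h/2, w_n + (h/2)·k1); k3 = f(x_n + h/2, w_n + (h/2)·k2); k4 = f(x_n + h, w_n + h·k3); w_{n+1} = w_n + (h/6)·(k1 + 2k2 + 2k3 + k4).
x=1.000000, w=2.070000:
  k1 = f(1.000000, 2.070000) = -2.455286
  k2 = f(1.155000, 1.689431) = -2.027730
  k3 = f(1.155000, 1.755702) = -2.087374
  k4 = f(1.310000, 1.422914) = -1.715033
  w ← 2.070000 + (0.31/6)·(k1 + 2k2 + 2k3 + k4) = 1.429306
x=1.310000, w=1.429306:
  k1 = f(1.310000, 1.429306) = -1.720786
  k2 = f(1.465000, 1.162584) = -1.418361
  k3 = f(1.465000, 1.209460) = -1.460550
  k4 = f(1.620000, 0.976536) = -1.197499
  w ← 1.429306 + (0.31/6)·(k1 + 2k2 + 2k3 + k4) = 0.981041
w(1.62) ≈ 0.9810

0.9810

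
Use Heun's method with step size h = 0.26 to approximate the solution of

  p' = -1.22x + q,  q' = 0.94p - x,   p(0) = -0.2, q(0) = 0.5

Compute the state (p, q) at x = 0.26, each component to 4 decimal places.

Heun on (p,q): k1 = f(x_n, state_n); k2 = f(x_n + h, state_n + h·k1); state_{n+1} = state_n + (h/2)·(k1 + k2).
0.000000: (-0.200000, 0.500000)
  k1 = (0.500000, -0.188000)
  predictor → (-0.070000, 0.451120)
  k2 = (0.133920, -0.325800)
  → (-0.117590, 0.433206)
(p(0.26), q(0.26)) ≈ (-0.1176, 0.4332)

-0.1176, 0.4332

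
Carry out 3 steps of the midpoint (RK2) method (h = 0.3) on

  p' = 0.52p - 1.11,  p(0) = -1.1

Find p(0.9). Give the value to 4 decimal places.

Midpoint: k1 = f(s_n, p_n); k2 = f(s_n + h/2, p_n + (h/2)·k1); p_{n+1} = p_n + h·k2.
s=0.000000, p=-1.100000:
  k1 = f(0.000000, -1.100000) = -1.682000
  k2 = f(0.150000, -1.352300) = -1.813196
  p ← -1.100000 + 0.3·(-1.813196) = -1.643959
s=0.300000, p=-1.643959:
  k1 = f(0.300000, -1.643959) = -1.964859
  k2 = f(0.450000, -1.938688) = -2.118118
  p ← -1.643959 + 0.3·(-2.118118) = -2.279394
s=0.600000, p=-2.279394:
  k1 = f(0.600000, -2.279394) = -2.295285
  k2 = f(0.750000, -2.623687) = -2.474317
  p ← -2.279394 + 0.3·(-2.474317) = -3.021689
p(0.9) ≈ -3.0217

-3.0217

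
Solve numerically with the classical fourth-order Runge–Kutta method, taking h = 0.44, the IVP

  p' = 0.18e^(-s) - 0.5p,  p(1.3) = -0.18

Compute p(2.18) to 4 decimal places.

RK4: k1 = f(s_n, p_n); k2 = f(s_n + h/2, p_n + (h/2)·k1); k3 = f(s_n + h/2, p_n + (h/2)·k2); k4 = f(s_n + h, p_n + h·k3); p_{n+1} = p_n + (h/6)·(k1 + 2k2 + 2k3 + k4).
s=1.300000, p=-0.180000:
  k1 = f(1.300000, -0.180000) = 0.139056
  k2 = f(1.520000, -0.149408) = 0.114072
  k3 = f(1.520000, -0.154904) = 0.116820
  k4 = f(1.740000, -0.128599) = 0.095893
  p ← -0.180000 + (0.44/6)·(k1 + 2k2 + 2k3 + k4) = -0.128906
s=1.740000, p=-0.128906:
  k1 = f(1.740000, -0.128906) = 0.096047
  k2 = f(1.960000, -0.107776) = 0.079242
  k3 = f(1.960000, -0.111473) = 0.081091
  k4 = f(2.180000, -0.093226) = 0.066961
  p ← -0.128906 + (0.44/6)·(k1 + 2k2 + 2k3 + k4) = -0.093437
p(2.18) ≈ -0.0934

-0.0934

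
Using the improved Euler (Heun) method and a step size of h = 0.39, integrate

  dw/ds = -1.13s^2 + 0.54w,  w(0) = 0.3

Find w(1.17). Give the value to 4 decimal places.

-0.1681

Heun: k1 = f(s_n, w_n); k2 = f(s_n + h, w_n + h·k1); w_{n+1} = w_n + (h/2)·(k1 + k2).
s=0.000000, w=0.300000:
  k1 = f(0.000000, 0.300000) = 0.162000
  k2 = f(0.390000, 0.363180) = 0.024244
  w ← 0.300000 + (0.39/2)·(0.162000 + 0.024244) = 0.336318
s=0.390000, w=0.336318:
  k1 = f(0.390000, 0.336318) = 0.009739
  k2 = f(0.780000, 0.340116) = -0.503830
  w ← 0.336318 + (0.39/2)·(0.009739 + (-0.503830)) = 0.239970
s=0.780000, w=0.239970:
  k1 = f(0.780000, 0.239970) = -0.557908
  k2 = f(1.170000, 0.022386) = -1.534769
  w ← 0.239970 + (0.39/2)·(-0.557908 + (-1.534769)) = -0.168102
w(1.17) ≈ -0.1681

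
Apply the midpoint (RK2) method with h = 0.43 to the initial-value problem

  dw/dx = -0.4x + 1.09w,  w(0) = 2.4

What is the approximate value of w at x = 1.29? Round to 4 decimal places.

Midpoint: k1 = f(x_n, w_n); k2 = f(x_n + h/2, w_n + (h/2)·k1); w_{n+1} = w_n + h·k2.
x=0.000000, w=2.400000:
  k1 = f(0.000000, 2.400000) = 2.616000
  k2 = f(0.215000, 2.962440) = 3.143060
  w ← 2.400000 + 0.43·3.143060 = 3.751516
x=0.430000, w=3.751516:
  k1 = f(0.430000, 3.751516) = 3.917152
  k2 = f(0.645000, 4.593703) = 4.749137
  w ← 3.751516 + 0.43·4.749137 = 5.793644
x=0.860000, w=5.793644:
  k1 = f(0.860000, 5.793644) = 5.971072
  k2 = f(1.075000, 7.077425) = 7.284393
  w ← 5.793644 + 0.43·7.284393 = 8.925933
w(1.29) ≈ 8.9259

8.9259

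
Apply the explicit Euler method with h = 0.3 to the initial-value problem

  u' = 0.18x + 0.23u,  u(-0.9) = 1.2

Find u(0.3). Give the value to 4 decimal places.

Euler: u_{n+1} = u_n + h·f(x_n, u_n).
x=-0.900000, u=1.200000: f=0.114000 → u ← 1.200000 + 0.3·0.114000 = 1.234200
x=-0.600000, u=1.234200: f=0.175866 → u ← 1.234200 + 0.3·0.175866 = 1.286960
x=-0.300000, u=1.286960: f=0.242001 → u ← 1.286960 + 0.3·0.242001 = 1.359560
x=0.000000, u=1.359560: f=0.312699 → u ← 1.359560 + 0.3·0.312699 = 1.453370
u(0.3) ≈ 1.4534

1.4534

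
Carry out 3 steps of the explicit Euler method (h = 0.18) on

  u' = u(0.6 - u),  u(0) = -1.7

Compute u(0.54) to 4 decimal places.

-6.5723

Euler: u_{n+1} = u_n + h·f(t_n, u_n).
t=0.000000, u=-1.700000: f=-3.910000 → u ← -1.700000 + 0.18·(-3.910000) = -2.403800
t=0.180000, u=-2.403800: f=-7.220534 → u ← -2.403800 + 0.18·(-7.220534) = -3.703496
t=0.360000, u=-3.703496: f=-15.937982 → u ← -3.703496 + 0.18·(-15.937982) = -6.572333
u(0.54) ≈ -6.5723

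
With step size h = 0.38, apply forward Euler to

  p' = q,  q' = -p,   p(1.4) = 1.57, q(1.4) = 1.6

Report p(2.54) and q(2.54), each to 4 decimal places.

2.6261, -0.7968

Euler on (p,q): p_{n+1} = p_n + h·p', q_{n+1} = q_n + h·q'.
1.400000: (1.570000, 1.600000); f=(1.600000, -1.570000) → (2.178000, 1.003400)
1.780000: (2.178000, 1.003400); f=(1.003400, -2.178000) → (2.559292, 0.175760)
2.160000: (2.559292, 0.175760); f=(0.175760, -2.559292) → (2.626081, -0.796771)
(p(2.54), q(2.54)) ≈ (2.6261, -0.7968)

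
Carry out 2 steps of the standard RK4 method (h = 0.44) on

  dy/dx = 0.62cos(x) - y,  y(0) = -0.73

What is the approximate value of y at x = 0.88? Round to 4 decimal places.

RK4: k1 = f(x_n, y_n); k2 = f(x_n + h/2, y_n + (h/2)·k1); k3 = f(x_n + h/2, y_n + (h/2)·k2); k4 = f(x_n + h, y_n + h·k3); y_{n+1} = y_n + (h/6)·(k1 + 2k2 + 2k3 + k4).
x=0.000000, y=-0.730000:
  k1 = f(0.000000, -0.730000) = 1.350000
  k2 = f(0.220000, -0.433000) = 1.038056
  k3 = f(0.220000, -0.501628) = 1.106684
  k4 = f(0.440000, -0.243059) = 0.804005
  y ← -0.730000 + (0.44/6)·(k1 + 2k2 + 2k3 + k4) = -0.257478
x=0.440000, y=-0.257478:
  k1 = f(0.440000, -0.257478) = 0.818424
  k2 = f(0.660000, -0.077424) = 0.567220
  k3 = f(0.660000, -0.132689) = 0.622485
  k4 = f(0.880000, 0.016416) = 0.378618
  y ← -0.257478 + (0.44/6)·(k1 + 2k2 + 2k3 + k4) = 0.004795
y(0.88) ≈ 0.0048

0.0048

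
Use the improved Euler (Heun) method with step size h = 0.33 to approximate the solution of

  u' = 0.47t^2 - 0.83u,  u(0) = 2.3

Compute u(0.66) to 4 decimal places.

Heun: k1 = f(t_n, u_n); k2 = f(t_n + h, u_n + h·k1); u_{n+1} = u_n + (h/2)·(k1 + k2).
t=0.000000, u=2.300000:
  k1 = f(0.000000, 2.300000) = -1.909000
  k2 = f(0.330000, 1.670030) = -1.334942
  u ← 2.300000 + (0.33/2)·(-1.909000 + (-1.334942)) = 1.764750
t=0.330000, u=1.764750:
  k1 = f(0.330000, 1.764750) = -1.413559
  k2 = f(0.660000, 1.298275) = -0.872836
  u ← 1.764750 + (0.33/2)·(-1.413559 + (-0.872836)) = 1.387494
u(0.66) ≈ 1.3875

1.3875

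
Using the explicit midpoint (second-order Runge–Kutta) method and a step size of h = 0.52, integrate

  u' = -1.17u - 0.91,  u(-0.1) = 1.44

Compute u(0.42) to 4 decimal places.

Midpoint: k1 = f(t_n, u_n); k2 = f(t_n + h/2, u_n + (h/2)·k1); u_{n+1} = u_n + h·k2.
t=-0.100000, u=1.440000:
  k1 = f(-0.100000, 1.440000) = -2.594800
  k2 = f(0.160000, 0.765352) = -1.805462
  u ← 1.440000 + 0.52·(-1.805462) = 0.501160
u(0.42) ≈ 0.5012

0.5012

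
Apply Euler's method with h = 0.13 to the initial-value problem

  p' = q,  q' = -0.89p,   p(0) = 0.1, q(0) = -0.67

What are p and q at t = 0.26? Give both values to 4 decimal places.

Euler on (p,q): p_{n+1} = p_n + h·p', q_{n+1} = q_n + h·q'.
0.000000: (0.100000, -0.670000); f=(-0.670000, -0.089000) → (0.012900, -0.681570)
0.130000: (0.012900, -0.681570); f=(-0.681570, -0.011481) → (-0.075704, -0.683063)
(p(0.26), q(0.26)) ≈ (-0.0757, -0.6831)

-0.0757, -0.6831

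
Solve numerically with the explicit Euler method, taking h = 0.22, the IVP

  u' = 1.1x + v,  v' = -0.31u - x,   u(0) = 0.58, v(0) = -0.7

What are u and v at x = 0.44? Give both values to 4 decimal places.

0.3165, -0.8170

Euler on (u,v): u_{n+1} = u_n + h·u', v_{n+1} = v_n + h·v'.
0.000000: (0.580000, -0.700000); f=(-0.700000, -0.179800) → (0.426000, -0.739556)
0.220000: (0.426000, -0.739556); f=(-0.497556, -0.352060) → (0.316538, -0.817009)
(u(0.44), v(0.44)) ≈ (0.3165, -0.8170)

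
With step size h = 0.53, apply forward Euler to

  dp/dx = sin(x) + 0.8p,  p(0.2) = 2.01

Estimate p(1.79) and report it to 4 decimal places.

7.0254

Euler: p_{n+1} = p_n + h·f(x_n, p_n).
x=0.200000, p=2.010000: f=1.806669 → p ← 2.010000 + 0.53·1.806669 = 2.967535
x=0.730000, p=2.967535: f=3.040897 → p ← 2.967535 + 0.53·3.040897 = 4.579210
x=1.260000, p=4.579210: f=4.615459 → p ← 4.579210 + 0.53·4.615459 = 7.025403
p(1.79) ≈ 7.0254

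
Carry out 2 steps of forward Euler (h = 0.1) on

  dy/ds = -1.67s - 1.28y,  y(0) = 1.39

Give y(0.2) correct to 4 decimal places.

Euler: y_{n+1} = y_n + h·f(s_n, y_n).
s=0.000000, y=1.390000: f=-1.779200 → y ← 1.390000 + 0.1·(-1.779200) = 1.212080
s=0.100000, y=1.212080: f=-1.718462 → y ← 1.212080 + 0.1·(-1.718462) = 1.040234
y(0.2) ≈ 1.0402

1.0402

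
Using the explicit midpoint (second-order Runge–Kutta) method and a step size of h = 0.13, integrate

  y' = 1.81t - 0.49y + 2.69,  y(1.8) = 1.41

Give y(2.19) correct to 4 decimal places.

3.4052

Midpoint: k1 = f(t_n, y_n); k2 = f(t_n + h/2, y_n + (h/2)·k1); y_{n+1} = y_n + h·k2.
t=1.800000, y=1.410000:
  k1 = f(1.800000, 1.410000) = 5.257100
  k2 = f(1.865000, 1.751711) = 5.207311
  y ← 1.410000 + 0.13·5.207311 = 2.086950
t=1.930000, y=2.086950:
  k1 = f(1.930000, 2.086950) = 5.160694
  k2 = f(1.995000, 2.422396) = 5.113976
  y ← 2.086950 + 0.13·5.113976 = 2.751767
t=2.060000, y=2.751767:
  k1 = f(2.060000, 2.751767) = 5.070234
  k2 = f(2.125000, 3.081333) = 5.026397
  y ← 2.751767 + 0.13·5.026397 = 3.405199
y(2.19) ≈ 3.4052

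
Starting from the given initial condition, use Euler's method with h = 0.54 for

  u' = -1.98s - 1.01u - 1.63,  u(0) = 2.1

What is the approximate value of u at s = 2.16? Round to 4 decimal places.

-3.8316

Euler: u_{n+1} = u_n + h·f(s_n, u_n).
s=0.000000, u=2.100000: f=-3.751000 → u ← 2.100000 + 0.54·(-3.751000) = 0.074460
s=0.540000, u=0.074460: f=-2.774405 → u ← 0.074460 + 0.54·(-2.774405) = -1.423718
s=1.080000, u=-1.423718: f=-2.330444 → u ← -1.423718 + 0.54·(-2.330444) = -2.682158
s=1.620000, u=-2.682158: f=-2.128620 → u ← -2.682158 + 0.54·(-2.128620) = -3.831613
u(2.16) ≈ -3.8316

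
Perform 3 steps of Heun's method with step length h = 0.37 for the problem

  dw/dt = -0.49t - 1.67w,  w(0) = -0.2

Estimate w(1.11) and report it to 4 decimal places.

-0.2207

Heun: k1 = f(t_n, w_n); k2 = f(t_n + h, w_n + h·k1); w_{n+1} = w_n + (h/2)·(k1 + k2).
t=0.000000, w=-0.200000:
  k1 = f(0.000000, -0.200000) = 0.334000
  k2 = f(0.370000, -0.076420) = -0.053679
  w ← -0.200000 + (0.37/2)·(0.334000 + (-0.053679)) = -0.148141
t=0.370000, w=-0.148141:
  k1 = f(0.370000, -0.148141) = 0.066095
  k2 = f(0.740000, -0.123686) = -0.156045
  w ← -0.148141 + (0.37/2)·(0.066095 + (-0.156045)) = -0.164781
t=0.740000, w=-0.164781:
  k1 = f(0.740000, -0.164781) = -0.087415
  k2 = f(1.110000, -0.197125) = -0.214701
  w ← -0.164781 + (0.37/2)·(-0.087415 + (-0.214701)) = -0.220673
w(1.11) ≈ -0.2207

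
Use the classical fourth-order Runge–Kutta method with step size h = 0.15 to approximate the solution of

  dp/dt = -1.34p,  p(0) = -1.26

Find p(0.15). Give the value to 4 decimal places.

RK4: k1 = f(t_n, p_n); k2 = f(t_n + h/2, p_n + (h/2)·k1); k3 = f(t_n + h/2, p_n + (h/2)·k2); k4 = f(t_n + h, p_n + h·k3); p_{n+1} = p_n + (h/6)·(k1 + 2k2 + 2k3 + k4).
t=0.000000, p=-1.260000:
  k1 = f(0.000000, -1.260000) = 1.688400
  k2 = f(0.075000, -1.133370) = 1.518716
  k3 = f(0.075000, -1.146096) = 1.535769
  k4 = f(0.150000, -1.029635) = 1.379710
  p ← -1.260000 + (0.15/6)·(k1 + 2k2 + 2k3 + k4) = -1.030573
p(0.15) ≈ -1.0306

-1.0306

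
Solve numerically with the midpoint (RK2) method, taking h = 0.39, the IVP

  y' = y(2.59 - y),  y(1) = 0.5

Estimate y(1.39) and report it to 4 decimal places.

Midpoint: k1 = f(t_n, y_n); k2 = f(t_n + h/2, y_n + (h/2)·k1); y_{n+1} = y_n + h·k2.
t=1.000000, y=0.500000:
  k1 = f(1.000000, 0.500000) = 1.045000
  k2 = f(1.195000, 0.703775) = 1.327478
  y ← 0.500000 + 0.39·1.327478 = 1.017716
y(1.39) ≈ 1.0177

1.0177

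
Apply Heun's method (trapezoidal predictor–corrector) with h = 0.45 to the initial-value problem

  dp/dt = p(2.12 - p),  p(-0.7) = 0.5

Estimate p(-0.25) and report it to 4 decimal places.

0.9265

Heun: k1 = f(t_n, p_n); k2 = f(t_n + h, p_n + h·k1); p_{n+1} = p_n + (h/2)·(k1 + k2).
t=-0.700000, p=0.500000:
  k1 = f(-0.700000, 0.500000) = 0.810000
  k2 = f(-0.250000, 0.864500) = 1.085380
  p ← 0.500000 + (0.45/2)·(0.810000 + 1.085380) = 0.926460
p(-0.25) ≈ 0.9265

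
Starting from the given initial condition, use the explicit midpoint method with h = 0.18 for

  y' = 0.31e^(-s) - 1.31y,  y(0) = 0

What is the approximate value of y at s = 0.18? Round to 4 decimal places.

0.0444

Midpoint: k1 = f(s_n, y_n); k2 = f(s_n + h/2, y_n + (h/2)·k1); y_{n+1} = y_n + h·k2.
s=0.000000, y=0.000000:
  k1 = f(0.000000, 0.000000) = 0.310000
  k2 = f(0.090000, 0.027900) = 0.246770
  y ← 0.000000 + 0.18·0.246770 = 0.044419
y(0.18) ≈ 0.0444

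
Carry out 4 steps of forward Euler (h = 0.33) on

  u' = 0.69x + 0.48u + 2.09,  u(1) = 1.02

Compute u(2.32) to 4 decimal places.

Euler: u_{n+1} = u_n + h·f(x_n, u_n).
x=1.000000, u=1.020000: f=3.269600 → u ← 1.020000 + 0.33·3.269600 = 2.098968
x=1.330000, u=2.098968: f=4.015205 → u ← 2.098968 + 0.33·4.015205 = 3.423986
x=1.660000, u=3.423986: f=4.878913 → u ← 3.423986 + 0.33·4.878913 = 5.034027
x=1.990000, u=5.034027: f=5.879433 → u ← 5.034027 + 0.33·5.879433 = 6.974240
u(2.32) ≈ 6.9742

6.9742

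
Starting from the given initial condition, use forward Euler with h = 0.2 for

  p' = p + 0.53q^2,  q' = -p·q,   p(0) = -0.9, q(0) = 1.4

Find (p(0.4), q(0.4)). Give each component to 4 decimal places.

Euler on (p,q): p_{n+1} = p_n + h·p', q_{n+1} = q_n + h·q'.
0.000000: (-0.900000, 1.400000); f=(0.138800, 1.260000) → (-0.872240, 1.652000)
0.200000: (-0.872240, 1.652000); f=(0.574185, 1.440940) → (-0.757403, 1.940188)
(p(0.4), q(0.4)) ≈ (-0.7574, 1.9402)

-0.7574, 1.9402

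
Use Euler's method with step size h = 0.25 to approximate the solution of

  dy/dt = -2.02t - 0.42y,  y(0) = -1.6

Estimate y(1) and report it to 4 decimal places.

Euler: y_{n+1} = y_n + h·f(t_n, y_n).
t=0.000000, y=-1.600000: f=0.672000 → y ← -1.600000 + 0.25·0.672000 = -1.432000
t=0.250000, y=-1.432000: f=0.096440 → y ← -1.432000 + 0.25·0.096440 = -1.407890
t=0.500000, y=-1.407890: f=-0.418686 → y ← -1.407890 + 0.25·(-0.418686) = -1.512562
t=0.750000, y=-1.512562: f=-0.879724 → y ← -1.512562 + 0.25·(-0.879724) = -1.732493
y(1) ≈ -1.7325

-1.7325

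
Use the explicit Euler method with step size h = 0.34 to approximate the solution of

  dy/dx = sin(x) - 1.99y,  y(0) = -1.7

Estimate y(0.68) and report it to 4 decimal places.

Euler: y_{n+1} = y_n + h·f(x_n, y_n).
x=0.000000, y=-1.700000: f=3.383000 → y ← -1.700000 + 0.34·3.383000 = -0.549780
x=0.340000, y=-0.549780: f=1.427549 → y ← -0.549780 + 0.34·1.427549 = -0.064413
y(0.68) ≈ -0.0644

-0.0644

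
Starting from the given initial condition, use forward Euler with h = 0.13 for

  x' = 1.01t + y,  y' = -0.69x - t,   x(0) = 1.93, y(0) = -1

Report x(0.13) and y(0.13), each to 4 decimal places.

Euler on (x,y): x_{n+1} = x_n + h·x', y_{n+1} = y_n + h·y'.
0.000000: (1.930000, -1.000000); f=(-1.000000, -1.331700) → (1.800000, -1.173121)
(x(0.13), y(0.13)) ≈ (1.8000, -1.1731)

1.8000, -1.1731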